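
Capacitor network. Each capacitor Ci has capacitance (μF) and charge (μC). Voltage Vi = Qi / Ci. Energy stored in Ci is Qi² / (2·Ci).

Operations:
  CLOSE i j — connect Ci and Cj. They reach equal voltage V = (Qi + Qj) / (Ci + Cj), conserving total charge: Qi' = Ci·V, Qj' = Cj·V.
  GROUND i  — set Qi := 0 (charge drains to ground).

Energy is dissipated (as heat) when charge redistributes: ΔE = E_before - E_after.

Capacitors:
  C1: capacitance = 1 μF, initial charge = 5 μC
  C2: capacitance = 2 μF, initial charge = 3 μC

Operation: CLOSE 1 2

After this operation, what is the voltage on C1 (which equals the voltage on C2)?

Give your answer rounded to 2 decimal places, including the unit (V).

Answer: 2.67 V

Derivation:
Initial: C1(1μF, Q=5μC, V=5.00V), C2(2μF, Q=3μC, V=1.50V)
Op 1: CLOSE 1-2: Q_total=8.00, C_total=3.00, V=2.67; Q1=2.67, Q2=5.33; dissipated=4.083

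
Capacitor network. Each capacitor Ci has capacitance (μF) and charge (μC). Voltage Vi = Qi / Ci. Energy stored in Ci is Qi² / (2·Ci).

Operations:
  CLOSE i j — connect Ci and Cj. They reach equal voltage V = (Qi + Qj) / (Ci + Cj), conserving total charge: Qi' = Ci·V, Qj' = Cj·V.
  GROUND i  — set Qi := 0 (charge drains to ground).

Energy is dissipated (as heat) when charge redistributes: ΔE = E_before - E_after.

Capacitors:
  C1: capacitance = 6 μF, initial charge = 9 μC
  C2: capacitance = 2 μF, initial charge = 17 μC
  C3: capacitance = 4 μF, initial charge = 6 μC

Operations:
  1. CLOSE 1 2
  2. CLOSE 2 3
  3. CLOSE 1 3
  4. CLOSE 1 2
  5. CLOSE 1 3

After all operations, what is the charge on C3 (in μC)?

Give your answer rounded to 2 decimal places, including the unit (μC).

Initial: C1(6μF, Q=9μC, V=1.50V), C2(2μF, Q=17μC, V=8.50V), C3(4μF, Q=6μC, V=1.50V)
Op 1: CLOSE 1-2: Q_total=26.00, C_total=8.00, V=3.25; Q1=19.50, Q2=6.50; dissipated=36.750
Op 2: CLOSE 2-3: Q_total=12.50, C_total=6.00, V=2.08; Q2=4.17, Q3=8.33; dissipated=2.042
Op 3: CLOSE 1-3: Q_total=27.83, C_total=10.00, V=2.78; Q1=16.70, Q3=11.13; dissipated=1.633
Op 4: CLOSE 1-2: Q_total=20.87, C_total=8.00, V=2.61; Q1=15.65, Q2=5.22; dissipated=0.367
Op 5: CLOSE 1-3: Q_total=26.78, C_total=10.00, V=2.68; Q1=16.07, Q3=10.71; dissipated=0.037
Final charges: Q1=16.07, Q2=5.22, Q3=10.71

Answer: 10.71 μC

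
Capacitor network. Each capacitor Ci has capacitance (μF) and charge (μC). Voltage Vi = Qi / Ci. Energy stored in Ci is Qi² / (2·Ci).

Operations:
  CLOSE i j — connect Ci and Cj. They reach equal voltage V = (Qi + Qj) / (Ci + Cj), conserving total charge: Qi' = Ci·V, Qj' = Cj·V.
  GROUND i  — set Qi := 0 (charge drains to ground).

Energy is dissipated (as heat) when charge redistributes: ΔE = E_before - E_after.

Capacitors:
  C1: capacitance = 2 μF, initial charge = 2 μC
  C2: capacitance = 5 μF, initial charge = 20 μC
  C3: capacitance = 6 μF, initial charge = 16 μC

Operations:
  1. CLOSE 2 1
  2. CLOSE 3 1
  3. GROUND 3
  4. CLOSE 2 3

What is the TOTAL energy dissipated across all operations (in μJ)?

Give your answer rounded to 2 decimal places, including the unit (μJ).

Initial: C1(2μF, Q=2μC, V=1.00V), C2(5μF, Q=20μC, V=4.00V), C3(6μF, Q=16μC, V=2.67V)
Op 1: CLOSE 2-1: Q_total=22.00, C_total=7.00, V=3.14; Q2=15.71, Q1=6.29; dissipated=6.429
Op 2: CLOSE 3-1: Q_total=22.29, C_total=8.00, V=2.79; Q3=16.71, Q1=5.57; dissipated=0.170
Op 3: GROUND 3: Q3=0; energy lost=23.281
Op 4: CLOSE 2-3: Q_total=15.71, C_total=11.00, V=1.43; Q2=7.14, Q3=8.57; dissipated=13.469
Total dissipated: 43.349 μJ

Answer: 43.35 μJ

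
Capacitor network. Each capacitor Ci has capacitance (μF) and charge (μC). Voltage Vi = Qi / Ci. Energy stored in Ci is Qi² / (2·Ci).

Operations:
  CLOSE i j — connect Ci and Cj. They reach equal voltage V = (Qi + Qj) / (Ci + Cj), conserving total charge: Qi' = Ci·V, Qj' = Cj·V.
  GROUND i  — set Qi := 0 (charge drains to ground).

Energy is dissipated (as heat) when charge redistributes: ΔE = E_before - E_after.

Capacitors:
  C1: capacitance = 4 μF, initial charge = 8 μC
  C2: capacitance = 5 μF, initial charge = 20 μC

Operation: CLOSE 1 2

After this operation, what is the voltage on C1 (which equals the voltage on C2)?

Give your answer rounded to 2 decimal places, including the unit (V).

Initial: C1(4μF, Q=8μC, V=2.00V), C2(5μF, Q=20μC, V=4.00V)
Op 1: CLOSE 1-2: Q_total=28.00, C_total=9.00, V=3.11; Q1=12.44, Q2=15.56; dissipated=4.444

Answer: 3.11 V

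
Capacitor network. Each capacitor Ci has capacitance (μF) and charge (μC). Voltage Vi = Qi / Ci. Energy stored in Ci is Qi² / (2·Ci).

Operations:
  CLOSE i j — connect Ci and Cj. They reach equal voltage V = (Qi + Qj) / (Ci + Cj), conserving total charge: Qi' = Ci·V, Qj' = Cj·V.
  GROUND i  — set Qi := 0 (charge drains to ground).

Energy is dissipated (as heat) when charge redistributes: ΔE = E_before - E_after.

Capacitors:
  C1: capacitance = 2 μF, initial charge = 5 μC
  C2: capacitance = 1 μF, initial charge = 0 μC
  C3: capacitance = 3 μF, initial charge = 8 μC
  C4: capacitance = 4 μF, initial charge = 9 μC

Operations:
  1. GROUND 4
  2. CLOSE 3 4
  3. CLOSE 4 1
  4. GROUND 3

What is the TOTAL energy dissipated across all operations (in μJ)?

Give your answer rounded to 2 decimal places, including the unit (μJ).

Answer: 19.41 μJ

Derivation:
Initial: C1(2μF, Q=5μC, V=2.50V), C2(1μF, Q=0μC, V=0.00V), C3(3μF, Q=8μC, V=2.67V), C4(4μF, Q=9μC, V=2.25V)
Op 1: GROUND 4: Q4=0; energy lost=10.125
Op 2: CLOSE 3-4: Q_total=8.00, C_total=7.00, V=1.14; Q3=3.43, Q4=4.57; dissipated=6.095
Op 3: CLOSE 4-1: Q_total=9.57, C_total=6.00, V=1.60; Q4=6.38, Q1=3.19; dissipated=1.228
Op 4: GROUND 3: Q3=0; energy lost=1.959
Total dissipated: 19.407 μJ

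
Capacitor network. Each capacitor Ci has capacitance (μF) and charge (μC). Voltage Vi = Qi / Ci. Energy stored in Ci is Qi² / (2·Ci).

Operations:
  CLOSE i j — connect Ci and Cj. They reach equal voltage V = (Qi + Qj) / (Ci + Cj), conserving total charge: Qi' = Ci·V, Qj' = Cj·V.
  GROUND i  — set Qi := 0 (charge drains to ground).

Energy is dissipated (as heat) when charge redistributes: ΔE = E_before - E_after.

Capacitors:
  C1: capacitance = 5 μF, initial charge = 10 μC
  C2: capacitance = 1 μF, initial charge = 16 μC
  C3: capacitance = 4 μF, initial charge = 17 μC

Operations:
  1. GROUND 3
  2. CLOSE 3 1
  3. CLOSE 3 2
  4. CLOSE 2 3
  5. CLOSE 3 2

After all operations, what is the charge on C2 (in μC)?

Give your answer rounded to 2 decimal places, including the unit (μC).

Answer: 4.09 μC

Derivation:
Initial: C1(5μF, Q=10μC, V=2.00V), C2(1μF, Q=16μC, V=16.00V), C3(4μF, Q=17μC, V=4.25V)
Op 1: GROUND 3: Q3=0; energy lost=36.125
Op 2: CLOSE 3-1: Q_total=10.00, C_total=9.00, V=1.11; Q3=4.44, Q1=5.56; dissipated=4.444
Op 3: CLOSE 3-2: Q_total=20.44, C_total=5.00, V=4.09; Q3=16.36, Q2=4.09; dissipated=88.672
Op 4: CLOSE 2-3: Q_total=20.44, C_total=5.00, V=4.09; Q2=4.09, Q3=16.36; dissipated=0.000
Op 5: CLOSE 3-2: Q_total=20.44, C_total=5.00, V=4.09; Q3=16.36, Q2=4.09; dissipated=0.000
Final charges: Q1=5.56, Q2=4.09, Q3=16.36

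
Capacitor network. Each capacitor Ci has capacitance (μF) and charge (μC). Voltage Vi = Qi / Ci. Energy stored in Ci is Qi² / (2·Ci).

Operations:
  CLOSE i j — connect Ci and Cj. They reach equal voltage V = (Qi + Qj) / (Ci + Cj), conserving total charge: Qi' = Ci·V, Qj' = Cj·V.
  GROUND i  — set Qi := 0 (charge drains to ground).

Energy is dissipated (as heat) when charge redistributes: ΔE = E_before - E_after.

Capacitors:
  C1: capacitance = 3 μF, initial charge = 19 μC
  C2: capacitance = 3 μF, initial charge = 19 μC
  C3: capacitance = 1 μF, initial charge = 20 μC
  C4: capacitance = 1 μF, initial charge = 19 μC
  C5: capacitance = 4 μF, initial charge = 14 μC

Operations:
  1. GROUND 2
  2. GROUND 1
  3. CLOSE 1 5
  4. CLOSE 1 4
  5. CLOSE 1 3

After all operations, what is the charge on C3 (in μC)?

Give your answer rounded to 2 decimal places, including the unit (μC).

Answer: 9.69 μC

Derivation:
Initial: C1(3μF, Q=19μC, V=6.33V), C2(3μF, Q=19μC, V=6.33V), C3(1μF, Q=20μC, V=20.00V), C4(1μF, Q=19μC, V=19.00V), C5(4μF, Q=14μC, V=3.50V)
Op 1: GROUND 2: Q2=0; energy lost=60.167
Op 2: GROUND 1: Q1=0; energy lost=60.167
Op 3: CLOSE 1-5: Q_total=14.00, C_total=7.00, V=2.00; Q1=6.00, Q5=8.00; dissipated=10.500
Op 4: CLOSE 1-4: Q_total=25.00, C_total=4.00, V=6.25; Q1=18.75, Q4=6.25; dissipated=108.375
Op 5: CLOSE 1-3: Q_total=38.75, C_total=4.00, V=9.69; Q1=29.06, Q3=9.69; dissipated=70.898
Final charges: Q1=29.06, Q2=0.00, Q3=9.69, Q4=6.25, Q5=8.00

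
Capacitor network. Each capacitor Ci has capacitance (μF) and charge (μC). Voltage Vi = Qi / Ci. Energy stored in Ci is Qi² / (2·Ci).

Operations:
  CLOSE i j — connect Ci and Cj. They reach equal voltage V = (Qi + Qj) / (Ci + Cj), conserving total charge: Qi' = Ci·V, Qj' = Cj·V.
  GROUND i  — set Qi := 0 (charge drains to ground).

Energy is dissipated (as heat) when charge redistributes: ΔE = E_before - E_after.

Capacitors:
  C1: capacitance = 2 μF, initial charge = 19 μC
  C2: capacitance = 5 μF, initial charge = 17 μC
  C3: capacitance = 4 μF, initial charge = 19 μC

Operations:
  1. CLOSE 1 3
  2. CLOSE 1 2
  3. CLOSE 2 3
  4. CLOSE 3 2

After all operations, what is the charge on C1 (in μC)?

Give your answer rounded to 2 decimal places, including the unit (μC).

Initial: C1(2μF, Q=19μC, V=9.50V), C2(5μF, Q=17μC, V=3.40V), C3(4μF, Q=19μC, V=4.75V)
Op 1: CLOSE 1-3: Q_total=38.00, C_total=6.00, V=6.33; Q1=12.67, Q3=25.33; dissipated=15.042
Op 2: CLOSE 1-2: Q_total=29.67, C_total=7.00, V=4.24; Q1=8.48, Q2=21.19; dissipated=6.146
Op 3: CLOSE 2-3: Q_total=46.52, C_total=9.00, V=5.17; Q2=25.85, Q3=20.68; dissipated=4.878
Op 4: CLOSE 3-2: Q_total=46.52, C_total=9.00, V=5.17; Q3=20.68, Q2=25.85; dissipated=0.000
Final charges: Q1=8.48, Q2=25.85, Q3=20.68

Answer: 8.48 μC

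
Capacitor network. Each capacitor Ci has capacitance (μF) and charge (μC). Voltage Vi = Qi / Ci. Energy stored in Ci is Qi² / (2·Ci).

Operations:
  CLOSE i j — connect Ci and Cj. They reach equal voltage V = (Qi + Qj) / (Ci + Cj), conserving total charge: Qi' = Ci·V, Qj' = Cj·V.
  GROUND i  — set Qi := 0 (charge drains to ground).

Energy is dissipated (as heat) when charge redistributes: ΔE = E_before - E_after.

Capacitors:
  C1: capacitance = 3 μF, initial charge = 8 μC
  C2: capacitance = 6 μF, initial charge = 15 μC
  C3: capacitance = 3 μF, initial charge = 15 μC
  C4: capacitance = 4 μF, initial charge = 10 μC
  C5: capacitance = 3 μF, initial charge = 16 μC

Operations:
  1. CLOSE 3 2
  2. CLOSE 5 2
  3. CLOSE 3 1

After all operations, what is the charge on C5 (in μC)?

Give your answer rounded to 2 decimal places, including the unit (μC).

Initial: C1(3μF, Q=8μC, V=2.67V), C2(6μF, Q=15μC, V=2.50V), C3(3μF, Q=15μC, V=5.00V), C4(4μF, Q=10μC, V=2.50V), C5(3μF, Q=16μC, V=5.33V)
Op 1: CLOSE 3-2: Q_total=30.00, C_total=9.00, V=3.33; Q3=10.00, Q2=20.00; dissipated=6.250
Op 2: CLOSE 5-2: Q_total=36.00, C_total=9.00, V=4.00; Q5=12.00, Q2=24.00; dissipated=4.000
Op 3: CLOSE 3-1: Q_total=18.00, C_total=6.00, V=3.00; Q3=9.00, Q1=9.00; dissipated=0.333
Final charges: Q1=9.00, Q2=24.00, Q3=9.00, Q4=10.00, Q5=12.00

Answer: 12.00 μC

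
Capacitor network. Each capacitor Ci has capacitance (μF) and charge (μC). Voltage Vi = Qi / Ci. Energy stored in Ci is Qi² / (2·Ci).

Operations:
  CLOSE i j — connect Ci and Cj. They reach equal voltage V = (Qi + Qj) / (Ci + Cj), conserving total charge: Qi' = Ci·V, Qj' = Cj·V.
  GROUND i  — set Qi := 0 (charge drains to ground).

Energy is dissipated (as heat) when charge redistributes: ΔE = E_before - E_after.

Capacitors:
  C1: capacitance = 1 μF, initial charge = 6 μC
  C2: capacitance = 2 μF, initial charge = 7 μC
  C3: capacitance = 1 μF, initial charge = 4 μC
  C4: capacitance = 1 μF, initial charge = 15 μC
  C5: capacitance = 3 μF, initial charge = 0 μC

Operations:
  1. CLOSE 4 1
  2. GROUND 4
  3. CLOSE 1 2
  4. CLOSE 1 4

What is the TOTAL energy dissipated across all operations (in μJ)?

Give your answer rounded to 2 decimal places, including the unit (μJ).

Answer: 100.22 μJ

Derivation:
Initial: C1(1μF, Q=6μC, V=6.00V), C2(2μF, Q=7μC, V=3.50V), C3(1μF, Q=4μC, V=4.00V), C4(1μF, Q=15μC, V=15.00V), C5(3μF, Q=0μC, V=0.00V)
Op 1: CLOSE 4-1: Q_total=21.00, C_total=2.00, V=10.50; Q4=10.50, Q1=10.50; dissipated=20.250
Op 2: GROUND 4: Q4=0; energy lost=55.125
Op 3: CLOSE 1-2: Q_total=17.50, C_total=3.00, V=5.83; Q1=5.83, Q2=11.67; dissipated=16.333
Op 4: CLOSE 1-4: Q_total=5.83, C_total=2.00, V=2.92; Q1=2.92, Q4=2.92; dissipated=8.507
Total dissipated: 100.215 μJ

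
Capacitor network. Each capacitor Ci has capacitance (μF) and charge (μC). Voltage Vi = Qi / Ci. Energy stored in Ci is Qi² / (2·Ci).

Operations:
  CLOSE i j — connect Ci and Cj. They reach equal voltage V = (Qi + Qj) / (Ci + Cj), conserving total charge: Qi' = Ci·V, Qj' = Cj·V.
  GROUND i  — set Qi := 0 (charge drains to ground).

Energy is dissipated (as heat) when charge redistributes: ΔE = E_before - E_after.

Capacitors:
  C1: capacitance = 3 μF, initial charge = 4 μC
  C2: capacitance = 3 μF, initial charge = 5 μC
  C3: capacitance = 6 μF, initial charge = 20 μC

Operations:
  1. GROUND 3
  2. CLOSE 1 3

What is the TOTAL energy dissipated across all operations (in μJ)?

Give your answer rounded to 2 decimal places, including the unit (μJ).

Initial: C1(3μF, Q=4μC, V=1.33V), C2(3μF, Q=5μC, V=1.67V), C3(6μF, Q=20μC, V=3.33V)
Op 1: GROUND 3: Q3=0; energy lost=33.333
Op 2: CLOSE 1-3: Q_total=4.00, C_total=9.00, V=0.44; Q1=1.33, Q3=2.67; dissipated=1.778
Total dissipated: 35.111 μJ

Answer: 35.11 μJ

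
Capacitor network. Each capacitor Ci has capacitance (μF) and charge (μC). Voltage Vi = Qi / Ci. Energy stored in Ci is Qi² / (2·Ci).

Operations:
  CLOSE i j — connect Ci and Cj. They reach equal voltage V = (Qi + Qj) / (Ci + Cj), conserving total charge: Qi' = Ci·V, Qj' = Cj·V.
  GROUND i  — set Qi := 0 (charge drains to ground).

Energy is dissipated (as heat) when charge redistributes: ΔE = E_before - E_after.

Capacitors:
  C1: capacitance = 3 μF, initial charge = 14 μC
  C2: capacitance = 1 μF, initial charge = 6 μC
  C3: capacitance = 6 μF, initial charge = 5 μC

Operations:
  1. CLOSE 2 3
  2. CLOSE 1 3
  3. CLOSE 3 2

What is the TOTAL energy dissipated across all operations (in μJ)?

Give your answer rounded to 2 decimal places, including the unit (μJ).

Initial: C1(3μF, Q=14μC, V=4.67V), C2(1μF, Q=6μC, V=6.00V), C3(6μF, Q=5μC, V=0.83V)
Op 1: CLOSE 2-3: Q_total=11.00, C_total=7.00, V=1.57; Q2=1.57, Q3=9.43; dissipated=11.440
Op 2: CLOSE 1-3: Q_total=23.43, C_total=9.00, V=2.60; Q1=7.81, Q3=15.62; dissipated=9.580
Op 3: CLOSE 3-2: Q_total=17.19, C_total=7.00, V=2.46; Q3=14.73, Q2=2.46; dissipated=0.456
Total dissipated: 21.477 μJ

Answer: 21.48 μJ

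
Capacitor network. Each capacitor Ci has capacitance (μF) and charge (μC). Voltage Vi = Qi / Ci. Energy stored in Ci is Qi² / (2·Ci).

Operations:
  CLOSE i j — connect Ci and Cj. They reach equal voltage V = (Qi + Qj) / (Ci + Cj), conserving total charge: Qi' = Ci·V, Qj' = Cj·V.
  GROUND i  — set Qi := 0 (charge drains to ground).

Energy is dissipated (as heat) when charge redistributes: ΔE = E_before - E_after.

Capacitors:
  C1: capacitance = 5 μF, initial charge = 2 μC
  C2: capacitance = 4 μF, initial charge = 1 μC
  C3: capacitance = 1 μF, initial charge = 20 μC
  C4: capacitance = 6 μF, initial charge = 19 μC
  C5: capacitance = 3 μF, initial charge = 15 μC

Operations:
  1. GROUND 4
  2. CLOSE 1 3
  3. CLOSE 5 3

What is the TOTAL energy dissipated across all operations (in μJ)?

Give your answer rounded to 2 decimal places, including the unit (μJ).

Initial: C1(5μF, Q=2μC, V=0.40V), C2(4μF, Q=1μC, V=0.25V), C3(1μF, Q=20μC, V=20.00V), C4(6μF, Q=19μC, V=3.17V), C5(3μF, Q=15μC, V=5.00V)
Op 1: GROUND 4: Q4=0; energy lost=30.083
Op 2: CLOSE 1-3: Q_total=22.00, C_total=6.00, V=3.67; Q1=18.33, Q3=3.67; dissipated=160.067
Op 3: CLOSE 5-3: Q_total=18.67, C_total=4.00, V=4.67; Q5=14.00, Q3=4.67; dissipated=0.667
Total dissipated: 190.817 μJ

Answer: 190.82 μJ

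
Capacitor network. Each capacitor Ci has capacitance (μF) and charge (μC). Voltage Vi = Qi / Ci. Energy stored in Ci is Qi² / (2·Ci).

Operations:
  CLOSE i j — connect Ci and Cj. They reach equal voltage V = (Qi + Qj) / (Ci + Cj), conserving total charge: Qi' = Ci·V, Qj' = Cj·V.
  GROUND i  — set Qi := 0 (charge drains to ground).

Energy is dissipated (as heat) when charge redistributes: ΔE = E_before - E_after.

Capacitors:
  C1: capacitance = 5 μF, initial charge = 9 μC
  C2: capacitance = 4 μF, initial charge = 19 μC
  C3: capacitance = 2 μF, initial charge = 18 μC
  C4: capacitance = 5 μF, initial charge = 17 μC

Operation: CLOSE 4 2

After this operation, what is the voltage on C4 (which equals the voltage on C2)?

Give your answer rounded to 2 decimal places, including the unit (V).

Initial: C1(5μF, Q=9μC, V=1.80V), C2(4μF, Q=19μC, V=4.75V), C3(2μF, Q=18μC, V=9.00V), C4(5μF, Q=17μC, V=3.40V)
Op 1: CLOSE 4-2: Q_total=36.00, C_total=9.00, V=4.00; Q4=20.00, Q2=16.00; dissipated=2.025

Answer: 4.00 V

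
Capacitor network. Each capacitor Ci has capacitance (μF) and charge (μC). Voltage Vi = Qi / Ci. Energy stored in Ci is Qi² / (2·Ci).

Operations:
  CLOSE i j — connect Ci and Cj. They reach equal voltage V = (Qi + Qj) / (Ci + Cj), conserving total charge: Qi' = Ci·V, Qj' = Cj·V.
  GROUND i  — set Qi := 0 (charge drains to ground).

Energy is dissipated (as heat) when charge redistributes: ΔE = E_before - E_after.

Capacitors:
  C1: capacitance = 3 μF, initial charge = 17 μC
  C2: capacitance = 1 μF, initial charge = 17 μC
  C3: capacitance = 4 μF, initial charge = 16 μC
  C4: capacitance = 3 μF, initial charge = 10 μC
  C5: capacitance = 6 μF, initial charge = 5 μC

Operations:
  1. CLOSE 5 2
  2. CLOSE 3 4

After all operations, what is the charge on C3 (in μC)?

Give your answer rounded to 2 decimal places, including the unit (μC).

Answer: 14.86 μC

Derivation:
Initial: C1(3μF, Q=17μC, V=5.67V), C2(1μF, Q=17μC, V=17.00V), C3(4μF, Q=16μC, V=4.00V), C4(3μF, Q=10μC, V=3.33V), C5(6μF, Q=5μC, V=0.83V)
Op 1: CLOSE 5-2: Q_total=22.00, C_total=7.00, V=3.14; Q5=18.86, Q2=3.14; dissipated=112.012
Op 2: CLOSE 3-4: Q_total=26.00, C_total=7.00, V=3.71; Q3=14.86, Q4=11.14; dissipated=0.381
Final charges: Q1=17.00, Q2=3.14, Q3=14.86, Q4=11.14, Q5=18.86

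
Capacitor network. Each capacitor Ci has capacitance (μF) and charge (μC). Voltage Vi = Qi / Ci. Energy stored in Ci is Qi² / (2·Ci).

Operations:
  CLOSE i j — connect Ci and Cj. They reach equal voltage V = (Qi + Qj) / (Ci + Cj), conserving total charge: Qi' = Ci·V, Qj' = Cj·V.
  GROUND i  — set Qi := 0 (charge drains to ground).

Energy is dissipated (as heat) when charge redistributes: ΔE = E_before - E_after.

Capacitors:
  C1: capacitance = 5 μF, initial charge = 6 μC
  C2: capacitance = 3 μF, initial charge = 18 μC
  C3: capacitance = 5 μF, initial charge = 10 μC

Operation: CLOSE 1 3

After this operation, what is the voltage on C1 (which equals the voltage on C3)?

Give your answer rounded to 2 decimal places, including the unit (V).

Answer: 1.60 V

Derivation:
Initial: C1(5μF, Q=6μC, V=1.20V), C2(3μF, Q=18μC, V=6.00V), C3(5μF, Q=10μC, V=2.00V)
Op 1: CLOSE 1-3: Q_total=16.00, C_total=10.00, V=1.60; Q1=8.00, Q3=8.00; dissipated=0.800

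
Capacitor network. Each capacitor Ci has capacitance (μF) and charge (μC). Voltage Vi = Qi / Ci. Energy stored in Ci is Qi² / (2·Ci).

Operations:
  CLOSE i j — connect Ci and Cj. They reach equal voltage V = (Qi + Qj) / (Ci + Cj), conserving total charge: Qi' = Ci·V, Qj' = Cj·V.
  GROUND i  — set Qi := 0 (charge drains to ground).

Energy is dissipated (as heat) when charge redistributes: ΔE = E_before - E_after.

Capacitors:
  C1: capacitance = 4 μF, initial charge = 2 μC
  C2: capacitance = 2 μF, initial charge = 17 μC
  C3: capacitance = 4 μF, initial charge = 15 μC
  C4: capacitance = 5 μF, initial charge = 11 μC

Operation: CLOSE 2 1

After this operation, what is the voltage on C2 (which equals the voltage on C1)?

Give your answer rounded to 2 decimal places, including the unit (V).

Initial: C1(4μF, Q=2μC, V=0.50V), C2(2μF, Q=17μC, V=8.50V), C3(4μF, Q=15μC, V=3.75V), C4(5μF, Q=11μC, V=2.20V)
Op 1: CLOSE 2-1: Q_total=19.00, C_total=6.00, V=3.17; Q2=6.33, Q1=12.67; dissipated=42.667

Answer: 3.17 V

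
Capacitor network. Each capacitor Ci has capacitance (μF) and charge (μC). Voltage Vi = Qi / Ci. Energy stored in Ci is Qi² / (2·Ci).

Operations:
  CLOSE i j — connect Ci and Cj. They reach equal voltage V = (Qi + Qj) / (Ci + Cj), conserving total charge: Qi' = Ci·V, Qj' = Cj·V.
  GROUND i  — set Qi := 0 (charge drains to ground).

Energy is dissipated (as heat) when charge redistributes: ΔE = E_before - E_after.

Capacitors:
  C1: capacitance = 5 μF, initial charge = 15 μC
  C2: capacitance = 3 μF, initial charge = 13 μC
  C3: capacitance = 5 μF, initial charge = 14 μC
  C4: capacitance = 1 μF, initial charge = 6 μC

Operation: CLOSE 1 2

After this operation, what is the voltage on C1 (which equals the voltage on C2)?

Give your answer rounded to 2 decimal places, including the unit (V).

Initial: C1(5μF, Q=15μC, V=3.00V), C2(3μF, Q=13μC, V=4.33V), C3(5μF, Q=14μC, V=2.80V), C4(1μF, Q=6μC, V=6.00V)
Op 1: CLOSE 1-2: Q_total=28.00, C_total=8.00, V=3.50; Q1=17.50, Q2=10.50; dissipated=1.667

Answer: 3.50 V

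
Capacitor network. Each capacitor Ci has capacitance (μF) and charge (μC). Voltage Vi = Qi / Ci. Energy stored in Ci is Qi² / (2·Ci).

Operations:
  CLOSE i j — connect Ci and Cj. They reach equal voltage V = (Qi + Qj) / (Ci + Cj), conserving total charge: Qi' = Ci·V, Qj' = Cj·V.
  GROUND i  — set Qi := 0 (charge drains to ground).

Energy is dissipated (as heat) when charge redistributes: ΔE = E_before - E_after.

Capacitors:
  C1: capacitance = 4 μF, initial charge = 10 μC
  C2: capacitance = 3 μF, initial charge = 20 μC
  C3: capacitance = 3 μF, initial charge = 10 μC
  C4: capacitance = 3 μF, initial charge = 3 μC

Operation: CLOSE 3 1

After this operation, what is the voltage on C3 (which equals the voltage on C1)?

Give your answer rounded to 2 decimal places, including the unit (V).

Initial: C1(4μF, Q=10μC, V=2.50V), C2(3μF, Q=20μC, V=6.67V), C3(3μF, Q=10μC, V=3.33V), C4(3μF, Q=3μC, V=1.00V)
Op 1: CLOSE 3-1: Q_total=20.00, C_total=7.00, V=2.86; Q3=8.57, Q1=11.43; dissipated=0.595

Answer: 2.86 V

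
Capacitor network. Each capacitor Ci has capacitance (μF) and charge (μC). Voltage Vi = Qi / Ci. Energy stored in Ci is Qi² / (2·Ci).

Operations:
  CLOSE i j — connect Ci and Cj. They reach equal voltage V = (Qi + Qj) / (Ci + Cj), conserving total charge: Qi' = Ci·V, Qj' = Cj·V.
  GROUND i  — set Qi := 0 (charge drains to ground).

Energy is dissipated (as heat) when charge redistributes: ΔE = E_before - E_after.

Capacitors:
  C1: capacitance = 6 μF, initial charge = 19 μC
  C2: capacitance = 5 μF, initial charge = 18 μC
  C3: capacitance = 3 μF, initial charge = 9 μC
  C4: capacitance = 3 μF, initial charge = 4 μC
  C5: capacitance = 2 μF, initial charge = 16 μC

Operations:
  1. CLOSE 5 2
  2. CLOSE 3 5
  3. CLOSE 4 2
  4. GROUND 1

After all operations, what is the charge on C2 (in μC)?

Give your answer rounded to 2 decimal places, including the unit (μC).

Initial: C1(6μF, Q=19μC, V=3.17V), C2(5μF, Q=18μC, V=3.60V), C3(3μF, Q=9μC, V=3.00V), C4(3μF, Q=4μC, V=1.33V), C5(2μF, Q=16μC, V=8.00V)
Op 1: CLOSE 5-2: Q_total=34.00, C_total=7.00, V=4.86; Q5=9.71, Q2=24.29; dissipated=13.829
Op 2: CLOSE 3-5: Q_total=18.71, C_total=5.00, V=3.74; Q3=11.23, Q5=7.49; dissipated=2.069
Op 3: CLOSE 4-2: Q_total=28.29, C_total=8.00, V=3.54; Q4=10.61, Q2=17.68; dissipated=11.641
Op 4: GROUND 1: Q1=0; energy lost=30.083
Final charges: Q1=0.00, Q2=17.68, Q3=11.23, Q4=10.61, Q5=7.49

Answer: 17.68 μC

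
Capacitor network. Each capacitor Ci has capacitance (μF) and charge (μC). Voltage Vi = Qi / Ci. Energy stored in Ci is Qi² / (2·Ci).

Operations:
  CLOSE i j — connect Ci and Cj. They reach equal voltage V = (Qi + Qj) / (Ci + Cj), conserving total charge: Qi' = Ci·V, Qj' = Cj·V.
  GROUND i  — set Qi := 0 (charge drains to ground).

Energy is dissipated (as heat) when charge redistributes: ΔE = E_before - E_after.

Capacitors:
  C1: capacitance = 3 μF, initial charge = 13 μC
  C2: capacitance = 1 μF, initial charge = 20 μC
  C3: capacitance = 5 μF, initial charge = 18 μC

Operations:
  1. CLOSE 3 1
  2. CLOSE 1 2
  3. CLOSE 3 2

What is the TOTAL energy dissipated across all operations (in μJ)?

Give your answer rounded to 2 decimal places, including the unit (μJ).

Initial: C1(3μF, Q=13μC, V=4.33V), C2(1μF, Q=20μC, V=20.00V), C3(5μF, Q=18μC, V=3.60V)
Op 1: CLOSE 3-1: Q_total=31.00, C_total=8.00, V=3.88; Q3=19.38, Q1=11.62; dissipated=0.504
Op 2: CLOSE 1-2: Q_total=31.62, C_total=4.00, V=7.91; Q1=23.72, Q2=7.91; dissipated=97.506
Op 3: CLOSE 3-2: Q_total=27.28, C_total=6.00, V=4.55; Q3=22.73, Q2=4.55; dissipated=6.771
Total dissipated: 104.781 μJ

Answer: 104.78 μJ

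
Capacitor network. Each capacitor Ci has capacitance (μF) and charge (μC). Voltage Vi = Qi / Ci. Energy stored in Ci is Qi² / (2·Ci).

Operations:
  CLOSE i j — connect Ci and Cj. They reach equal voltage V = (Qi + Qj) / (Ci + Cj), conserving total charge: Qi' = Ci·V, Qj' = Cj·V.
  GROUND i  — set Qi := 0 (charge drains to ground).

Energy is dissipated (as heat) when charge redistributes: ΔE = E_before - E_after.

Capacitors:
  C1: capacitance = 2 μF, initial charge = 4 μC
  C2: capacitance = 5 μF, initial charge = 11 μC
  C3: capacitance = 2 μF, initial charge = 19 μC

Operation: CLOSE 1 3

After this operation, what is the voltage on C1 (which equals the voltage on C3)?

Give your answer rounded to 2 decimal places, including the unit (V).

Initial: C1(2μF, Q=4μC, V=2.00V), C2(5μF, Q=11μC, V=2.20V), C3(2μF, Q=19μC, V=9.50V)
Op 1: CLOSE 1-3: Q_total=23.00, C_total=4.00, V=5.75; Q1=11.50, Q3=11.50; dissipated=28.125

Answer: 5.75 V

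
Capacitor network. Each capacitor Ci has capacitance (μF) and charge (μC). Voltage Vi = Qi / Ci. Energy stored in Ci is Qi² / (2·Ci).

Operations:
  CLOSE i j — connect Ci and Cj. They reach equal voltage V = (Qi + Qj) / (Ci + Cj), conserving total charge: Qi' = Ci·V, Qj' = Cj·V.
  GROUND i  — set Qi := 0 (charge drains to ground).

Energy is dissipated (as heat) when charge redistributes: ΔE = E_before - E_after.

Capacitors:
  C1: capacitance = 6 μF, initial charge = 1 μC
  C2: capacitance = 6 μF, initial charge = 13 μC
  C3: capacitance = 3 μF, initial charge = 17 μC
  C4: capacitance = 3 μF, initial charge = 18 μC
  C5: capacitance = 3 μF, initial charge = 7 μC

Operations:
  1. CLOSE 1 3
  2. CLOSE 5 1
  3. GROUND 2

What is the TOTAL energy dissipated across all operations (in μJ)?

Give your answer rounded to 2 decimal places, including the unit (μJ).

Answer: 44.44 μJ

Derivation:
Initial: C1(6μF, Q=1μC, V=0.17V), C2(6μF, Q=13μC, V=2.17V), C3(3μF, Q=17μC, V=5.67V), C4(3μF, Q=18μC, V=6.00V), C5(3μF, Q=7μC, V=2.33V)
Op 1: CLOSE 1-3: Q_total=18.00, C_total=9.00, V=2.00; Q1=12.00, Q3=6.00; dissipated=30.250
Op 2: CLOSE 5-1: Q_total=19.00, C_total=9.00, V=2.11; Q5=6.33, Q1=12.67; dissipated=0.111
Op 3: GROUND 2: Q2=0; energy lost=14.083
Total dissipated: 44.444 μJ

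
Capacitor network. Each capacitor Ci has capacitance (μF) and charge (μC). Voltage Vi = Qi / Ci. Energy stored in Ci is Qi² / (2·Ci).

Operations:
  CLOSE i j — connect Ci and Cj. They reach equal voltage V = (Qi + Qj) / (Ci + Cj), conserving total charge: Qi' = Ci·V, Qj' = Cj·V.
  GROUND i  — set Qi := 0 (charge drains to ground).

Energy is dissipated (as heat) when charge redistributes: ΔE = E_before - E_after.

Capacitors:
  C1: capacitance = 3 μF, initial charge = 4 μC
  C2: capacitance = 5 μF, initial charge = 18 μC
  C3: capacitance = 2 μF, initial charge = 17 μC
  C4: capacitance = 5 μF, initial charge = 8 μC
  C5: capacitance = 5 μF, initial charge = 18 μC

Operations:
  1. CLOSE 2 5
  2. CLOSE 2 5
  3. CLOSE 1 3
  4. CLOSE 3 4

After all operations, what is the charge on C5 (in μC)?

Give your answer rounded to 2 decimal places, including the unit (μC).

Initial: C1(3μF, Q=4μC, V=1.33V), C2(5μF, Q=18μC, V=3.60V), C3(2μF, Q=17μC, V=8.50V), C4(5μF, Q=8μC, V=1.60V), C5(5μF, Q=18μC, V=3.60V)
Op 1: CLOSE 2-5: Q_total=36.00, C_total=10.00, V=3.60; Q2=18.00, Q5=18.00; dissipated=0.000
Op 2: CLOSE 2-5: Q_total=36.00, C_total=10.00, V=3.60; Q2=18.00, Q5=18.00; dissipated=0.000
Op 3: CLOSE 1-3: Q_total=21.00, C_total=5.00, V=4.20; Q1=12.60, Q3=8.40; dissipated=30.817
Op 4: CLOSE 3-4: Q_total=16.40, C_total=7.00, V=2.34; Q3=4.69, Q4=11.71; dissipated=4.829
Final charges: Q1=12.60, Q2=18.00, Q3=4.69, Q4=11.71, Q5=18.00

Answer: 18.00 μC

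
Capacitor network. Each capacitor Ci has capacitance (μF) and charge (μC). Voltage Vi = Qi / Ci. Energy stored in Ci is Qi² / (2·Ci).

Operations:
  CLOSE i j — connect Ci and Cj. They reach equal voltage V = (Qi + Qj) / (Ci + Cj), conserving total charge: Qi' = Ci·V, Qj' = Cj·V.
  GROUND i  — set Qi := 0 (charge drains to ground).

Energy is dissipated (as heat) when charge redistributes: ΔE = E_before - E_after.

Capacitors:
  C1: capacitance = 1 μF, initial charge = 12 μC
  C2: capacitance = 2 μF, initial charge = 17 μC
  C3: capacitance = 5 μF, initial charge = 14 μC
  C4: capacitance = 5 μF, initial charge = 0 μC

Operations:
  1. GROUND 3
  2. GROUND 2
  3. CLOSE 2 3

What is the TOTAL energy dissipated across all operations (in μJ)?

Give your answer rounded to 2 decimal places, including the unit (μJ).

Initial: C1(1μF, Q=12μC, V=12.00V), C2(2μF, Q=17μC, V=8.50V), C3(5μF, Q=14μC, V=2.80V), C4(5μF, Q=0μC, V=0.00V)
Op 1: GROUND 3: Q3=0; energy lost=19.600
Op 2: GROUND 2: Q2=0; energy lost=72.250
Op 3: CLOSE 2-3: Q_total=0.00, C_total=7.00, V=0.00; Q2=0.00, Q3=0.00; dissipated=0.000
Total dissipated: 91.850 μJ

Answer: 91.85 μJ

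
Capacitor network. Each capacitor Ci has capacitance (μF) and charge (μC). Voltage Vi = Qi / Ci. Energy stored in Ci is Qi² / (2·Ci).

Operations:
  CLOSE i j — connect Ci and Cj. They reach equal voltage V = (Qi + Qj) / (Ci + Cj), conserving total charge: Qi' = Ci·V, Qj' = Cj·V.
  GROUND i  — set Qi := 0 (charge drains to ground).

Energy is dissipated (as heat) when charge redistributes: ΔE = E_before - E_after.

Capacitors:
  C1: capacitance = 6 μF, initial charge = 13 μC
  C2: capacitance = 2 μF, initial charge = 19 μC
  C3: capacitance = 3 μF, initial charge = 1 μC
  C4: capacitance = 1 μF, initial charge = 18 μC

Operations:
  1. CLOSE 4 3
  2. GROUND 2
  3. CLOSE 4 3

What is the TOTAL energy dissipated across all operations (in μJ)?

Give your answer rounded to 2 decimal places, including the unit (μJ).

Initial: C1(6μF, Q=13μC, V=2.17V), C2(2μF, Q=19μC, V=9.50V), C3(3μF, Q=1μC, V=0.33V), C4(1μF, Q=18μC, V=18.00V)
Op 1: CLOSE 4-3: Q_total=19.00, C_total=4.00, V=4.75; Q4=4.75, Q3=14.25; dissipated=117.042
Op 2: GROUND 2: Q2=0; energy lost=90.250
Op 3: CLOSE 4-3: Q_total=19.00, C_total=4.00, V=4.75; Q4=4.75, Q3=14.25; dissipated=0.000
Total dissipated: 207.292 μJ

Answer: 207.29 μJ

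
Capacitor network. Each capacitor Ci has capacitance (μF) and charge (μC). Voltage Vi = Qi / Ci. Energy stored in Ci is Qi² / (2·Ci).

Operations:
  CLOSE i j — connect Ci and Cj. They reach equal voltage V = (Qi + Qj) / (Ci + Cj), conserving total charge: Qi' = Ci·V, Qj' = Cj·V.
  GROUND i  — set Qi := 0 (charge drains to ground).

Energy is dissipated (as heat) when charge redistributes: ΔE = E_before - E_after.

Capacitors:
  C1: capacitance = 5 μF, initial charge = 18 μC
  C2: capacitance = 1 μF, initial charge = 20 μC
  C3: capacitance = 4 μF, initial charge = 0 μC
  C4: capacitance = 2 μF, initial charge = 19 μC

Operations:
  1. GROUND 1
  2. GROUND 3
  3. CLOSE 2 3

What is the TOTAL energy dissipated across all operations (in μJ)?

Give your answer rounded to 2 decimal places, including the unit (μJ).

Answer: 192.40 μJ

Derivation:
Initial: C1(5μF, Q=18μC, V=3.60V), C2(1μF, Q=20μC, V=20.00V), C3(4μF, Q=0μC, V=0.00V), C4(2μF, Q=19μC, V=9.50V)
Op 1: GROUND 1: Q1=0; energy lost=32.400
Op 2: GROUND 3: Q3=0; energy lost=0.000
Op 3: CLOSE 2-3: Q_total=20.00, C_total=5.00, V=4.00; Q2=4.00, Q3=16.00; dissipated=160.000
Total dissipated: 192.400 μJ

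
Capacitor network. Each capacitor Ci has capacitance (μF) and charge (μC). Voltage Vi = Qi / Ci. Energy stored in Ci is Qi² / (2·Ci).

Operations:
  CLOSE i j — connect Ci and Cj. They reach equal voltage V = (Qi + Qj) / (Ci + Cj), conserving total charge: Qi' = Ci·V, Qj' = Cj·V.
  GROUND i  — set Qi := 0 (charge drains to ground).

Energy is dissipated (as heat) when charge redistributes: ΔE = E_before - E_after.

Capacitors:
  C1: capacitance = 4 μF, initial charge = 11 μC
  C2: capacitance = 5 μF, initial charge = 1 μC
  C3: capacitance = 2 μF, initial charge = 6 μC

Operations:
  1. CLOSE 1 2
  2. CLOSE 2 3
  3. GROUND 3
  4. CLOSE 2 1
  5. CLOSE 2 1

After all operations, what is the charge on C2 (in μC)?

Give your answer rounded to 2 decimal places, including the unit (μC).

Answer: 7.99 μC

Derivation:
Initial: C1(4μF, Q=11μC, V=2.75V), C2(5μF, Q=1μC, V=0.20V), C3(2μF, Q=6μC, V=3.00V)
Op 1: CLOSE 1-2: Q_total=12.00, C_total=9.00, V=1.33; Q1=5.33, Q2=6.67; dissipated=7.225
Op 2: CLOSE 2-3: Q_total=12.67, C_total=7.00, V=1.81; Q2=9.05, Q3=3.62; dissipated=1.984
Op 3: GROUND 3: Q3=0; energy lost=3.274
Op 4: CLOSE 2-1: Q_total=14.38, C_total=9.00, V=1.60; Q2=7.99, Q1=6.39; dissipated=0.252
Op 5: CLOSE 2-1: Q_total=14.38, C_total=9.00, V=1.60; Q2=7.99, Q1=6.39; dissipated=0.000
Final charges: Q1=6.39, Q2=7.99, Q3=0.00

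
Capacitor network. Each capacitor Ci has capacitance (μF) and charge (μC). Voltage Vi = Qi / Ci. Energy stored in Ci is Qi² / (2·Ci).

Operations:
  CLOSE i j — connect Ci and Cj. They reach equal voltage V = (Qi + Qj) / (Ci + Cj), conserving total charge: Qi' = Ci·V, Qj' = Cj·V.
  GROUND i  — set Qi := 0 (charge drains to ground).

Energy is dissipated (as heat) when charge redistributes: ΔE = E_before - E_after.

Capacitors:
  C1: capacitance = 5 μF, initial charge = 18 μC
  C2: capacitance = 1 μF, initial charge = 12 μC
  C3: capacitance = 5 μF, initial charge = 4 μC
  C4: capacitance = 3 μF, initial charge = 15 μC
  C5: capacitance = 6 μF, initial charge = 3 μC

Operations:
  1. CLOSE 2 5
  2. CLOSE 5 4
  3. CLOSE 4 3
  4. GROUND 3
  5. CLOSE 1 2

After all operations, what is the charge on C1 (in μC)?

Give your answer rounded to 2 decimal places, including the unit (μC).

Initial: C1(5μF, Q=18μC, V=3.60V), C2(1μF, Q=12μC, V=12.00V), C3(5μF, Q=4μC, V=0.80V), C4(3μF, Q=15μC, V=5.00V), C5(6μF, Q=3μC, V=0.50V)
Op 1: CLOSE 2-5: Q_total=15.00, C_total=7.00, V=2.14; Q2=2.14, Q5=12.86; dissipated=56.679
Op 2: CLOSE 5-4: Q_total=27.86, C_total=9.00, V=3.10; Q5=18.57, Q4=9.29; dissipated=8.163
Op 3: CLOSE 4-3: Q_total=13.29, C_total=8.00, V=1.66; Q4=4.98, Q3=8.30; dissipated=4.939
Op 4: GROUND 3: Q3=0; energy lost=6.895
Op 5: CLOSE 1-2: Q_total=20.14, C_total=6.00, V=3.36; Q1=16.79, Q2=3.36; dissipated=0.885
Final charges: Q1=16.79, Q2=3.36, Q3=0.00, Q4=4.98, Q5=18.57

Answer: 16.79 μC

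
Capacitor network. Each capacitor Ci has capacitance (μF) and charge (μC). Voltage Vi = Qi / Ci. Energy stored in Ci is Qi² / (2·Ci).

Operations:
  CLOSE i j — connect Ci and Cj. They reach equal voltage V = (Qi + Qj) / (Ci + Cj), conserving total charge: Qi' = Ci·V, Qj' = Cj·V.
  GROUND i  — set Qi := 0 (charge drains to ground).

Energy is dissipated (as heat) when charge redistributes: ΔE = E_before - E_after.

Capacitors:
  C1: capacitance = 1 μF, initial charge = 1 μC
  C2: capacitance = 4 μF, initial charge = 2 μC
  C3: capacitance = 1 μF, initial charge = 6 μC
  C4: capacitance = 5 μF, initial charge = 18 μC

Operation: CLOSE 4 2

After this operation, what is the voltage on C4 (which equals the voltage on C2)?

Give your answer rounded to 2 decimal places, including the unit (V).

Answer: 2.22 V

Derivation:
Initial: C1(1μF, Q=1μC, V=1.00V), C2(4μF, Q=2μC, V=0.50V), C3(1μF, Q=6μC, V=6.00V), C4(5μF, Q=18μC, V=3.60V)
Op 1: CLOSE 4-2: Q_total=20.00, C_total=9.00, V=2.22; Q4=11.11, Q2=8.89; dissipated=10.678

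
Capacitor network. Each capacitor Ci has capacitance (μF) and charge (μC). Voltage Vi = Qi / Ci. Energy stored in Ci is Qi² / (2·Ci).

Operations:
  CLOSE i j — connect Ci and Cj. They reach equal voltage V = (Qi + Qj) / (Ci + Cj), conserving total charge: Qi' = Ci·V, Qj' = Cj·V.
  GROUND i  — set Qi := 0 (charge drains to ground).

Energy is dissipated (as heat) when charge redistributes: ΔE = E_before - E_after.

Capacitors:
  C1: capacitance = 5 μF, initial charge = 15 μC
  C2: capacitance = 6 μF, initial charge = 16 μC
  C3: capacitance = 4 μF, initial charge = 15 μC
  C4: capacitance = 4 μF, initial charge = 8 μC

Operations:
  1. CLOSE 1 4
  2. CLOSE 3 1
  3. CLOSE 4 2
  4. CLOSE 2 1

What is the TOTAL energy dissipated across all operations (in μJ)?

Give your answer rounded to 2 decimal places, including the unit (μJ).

Initial: C1(5μF, Q=15μC, V=3.00V), C2(6μF, Q=16μC, V=2.67V), C3(4μF, Q=15μC, V=3.75V), C4(4μF, Q=8μC, V=2.00V)
Op 1: CLOSE 1-4: Q_total=23.00, C_total=9.00, V=2.56; Q1=12.78, Q4=10.22; dissipated=1.111
Op 2: CLOSE 3-1: Q_total=27.78, C_total=9.00, V=3.09; Q3=12.35, Q1=15.43; dissipated=1.585
Op 3: CLOSE 4-2: Q_total=26.22, C_total=10.00, V=2.62; Q4=10.49, Q2=15.73; dissipated=0.015
Op 4: CLOSE 2-1: Q_total=31.17, C_total=11.00, V=2.83; Q2=17.00, Q1=14.17; dissipated=0.294
Total dissipated: 3.005 μJ

Answer: 3.00 μJ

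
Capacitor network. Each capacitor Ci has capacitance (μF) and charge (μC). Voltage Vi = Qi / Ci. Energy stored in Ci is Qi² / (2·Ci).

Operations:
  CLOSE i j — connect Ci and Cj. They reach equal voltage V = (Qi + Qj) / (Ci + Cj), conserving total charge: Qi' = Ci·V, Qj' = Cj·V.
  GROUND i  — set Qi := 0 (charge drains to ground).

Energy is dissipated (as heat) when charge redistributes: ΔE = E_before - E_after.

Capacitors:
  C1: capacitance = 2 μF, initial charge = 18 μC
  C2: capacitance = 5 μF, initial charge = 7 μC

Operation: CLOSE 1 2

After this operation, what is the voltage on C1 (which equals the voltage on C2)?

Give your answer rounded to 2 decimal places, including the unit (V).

Initial: C1(2μF, Q=18μC, V=9.00V), C2(5μF, Q=7μC, V=1.40V)
Op 1: CLOSE 1-2: Q_total=25.00, C_total=7.00, V=3.57; Q1=7.14, Q2=17.86; dissipated=41.257

Answer: 3.57 V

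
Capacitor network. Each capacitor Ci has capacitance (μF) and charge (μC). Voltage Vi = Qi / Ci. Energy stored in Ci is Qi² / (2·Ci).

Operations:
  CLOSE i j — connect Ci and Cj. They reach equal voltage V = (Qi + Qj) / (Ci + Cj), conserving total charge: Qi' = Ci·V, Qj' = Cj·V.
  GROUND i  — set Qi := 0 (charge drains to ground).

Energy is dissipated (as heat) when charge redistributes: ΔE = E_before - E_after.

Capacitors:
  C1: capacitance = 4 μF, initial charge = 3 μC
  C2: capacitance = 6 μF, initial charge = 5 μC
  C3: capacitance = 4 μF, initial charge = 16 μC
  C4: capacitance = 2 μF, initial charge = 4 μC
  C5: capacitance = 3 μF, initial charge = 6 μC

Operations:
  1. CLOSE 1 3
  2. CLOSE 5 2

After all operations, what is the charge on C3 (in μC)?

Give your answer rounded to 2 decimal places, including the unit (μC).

Initial: C1(4μF, Q=3μC, V=0.75V), C2(6μF, Q=5μC, V=0.83V), C3(4μF, Q=16μC, V=4.00V), C4(2μF, Q=4μC, V=2.00V), C5(3μF, Q=6μC, V=2.00V)
Op 1: CLOSE 1-3: Q_total=19.00, C_total=8.00, V=2.38; Q1=9.50, Q3=9.50; dissipated=10.562
Op 2: CLOSE 5-2: Q_total=11.00, C_total=9.00, V=1.22; Q5=3.67, Q2=7.33; dissipated=1.361
Final charges: Q1=9.50, Q2=7.33, Q3=9.50, Q4=4.00, Q5=3.67

Answer: 9.50 μC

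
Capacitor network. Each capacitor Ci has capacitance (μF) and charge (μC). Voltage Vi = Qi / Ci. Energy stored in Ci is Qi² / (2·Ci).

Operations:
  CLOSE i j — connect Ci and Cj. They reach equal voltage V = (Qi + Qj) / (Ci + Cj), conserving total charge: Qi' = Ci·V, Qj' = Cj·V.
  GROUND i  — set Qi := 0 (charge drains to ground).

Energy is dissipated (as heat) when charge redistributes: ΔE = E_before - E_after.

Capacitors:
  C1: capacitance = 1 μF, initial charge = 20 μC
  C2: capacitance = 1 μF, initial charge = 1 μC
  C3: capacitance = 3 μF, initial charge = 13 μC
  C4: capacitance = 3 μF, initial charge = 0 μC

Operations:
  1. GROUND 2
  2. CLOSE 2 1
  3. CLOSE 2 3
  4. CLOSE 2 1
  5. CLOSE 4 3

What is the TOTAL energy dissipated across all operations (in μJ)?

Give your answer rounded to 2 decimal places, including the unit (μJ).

Answer: 141.85 μJ

Derivation:
Initial: C1(1μF, Q=20μC, V=20.00V), C2(1μF, Q=1μC, V=1.00V), C3(3μF, Q=13μC, V=4.33V), C4(3μF, Q=0μC, V=0.00V)
Op 1: GROUND 2: Q2=0; energy lost=0.500
Op 2: CLOSE 2-1: Q_total=20.00, C_total=2.00, V=10.00; Q2=10.00, Q1=10.00; dissipated=100.000
Op 3: CLOSE 2-3: Q_total=23.00, C_total=4.00, V=5.75; Q2=5.75, Q3=17.25; dissipated=12.042
Op 4: CLOSE 2-1: Q_total=15.75, C_total=2.00, V=7.88; Q2=7.88, Q1=7.88; dissipated=4.516
Op 5: CLOSE 4-3: Q_total=17.25, C_total=6.00, V=2.88; Q4=8.62, Q3=8.62; dissipated=24.797
Total dissipated: 141.854 μJ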